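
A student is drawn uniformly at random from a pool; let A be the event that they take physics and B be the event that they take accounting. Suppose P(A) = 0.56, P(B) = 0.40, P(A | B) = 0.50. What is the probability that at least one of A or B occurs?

0.76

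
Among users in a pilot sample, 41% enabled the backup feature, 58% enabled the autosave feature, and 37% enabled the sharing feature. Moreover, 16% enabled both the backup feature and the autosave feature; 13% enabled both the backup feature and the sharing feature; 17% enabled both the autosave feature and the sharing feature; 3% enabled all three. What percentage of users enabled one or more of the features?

By inclusion-exclusion,
P(union) = 41 + 58 + 37 − 16 − 13 − 17 + 3 = 93%

93%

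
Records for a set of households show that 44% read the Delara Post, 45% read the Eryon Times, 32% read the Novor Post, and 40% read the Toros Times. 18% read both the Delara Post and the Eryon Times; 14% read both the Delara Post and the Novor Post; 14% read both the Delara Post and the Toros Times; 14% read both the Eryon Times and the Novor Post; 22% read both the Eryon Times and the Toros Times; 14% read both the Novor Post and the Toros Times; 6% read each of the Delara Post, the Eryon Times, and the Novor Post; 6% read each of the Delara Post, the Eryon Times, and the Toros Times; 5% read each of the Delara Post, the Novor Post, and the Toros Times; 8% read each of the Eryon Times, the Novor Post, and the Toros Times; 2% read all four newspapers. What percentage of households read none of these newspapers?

12%

P(≥1) = 44 + 45 + 32 + 40 − 18 − 14 − 14 − 14 − 22 − 14 + 6 + 6 + 5 + 8 − 2 = 88%
P(none) = 100% − 88% = 12%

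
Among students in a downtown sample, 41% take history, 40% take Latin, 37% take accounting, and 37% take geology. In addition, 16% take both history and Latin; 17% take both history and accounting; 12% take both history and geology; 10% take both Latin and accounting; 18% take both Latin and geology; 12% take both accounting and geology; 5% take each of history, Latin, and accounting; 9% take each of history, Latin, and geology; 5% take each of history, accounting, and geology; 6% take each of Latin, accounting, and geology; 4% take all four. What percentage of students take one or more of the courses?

By inclusion–exclusion:
P(≥1) = 41 + 40 + 37 + 37 − 16 − 17 − 12 − 10 − 18 − 12 + 5 + 9 + 5 + 6 − 4 = 91%

91%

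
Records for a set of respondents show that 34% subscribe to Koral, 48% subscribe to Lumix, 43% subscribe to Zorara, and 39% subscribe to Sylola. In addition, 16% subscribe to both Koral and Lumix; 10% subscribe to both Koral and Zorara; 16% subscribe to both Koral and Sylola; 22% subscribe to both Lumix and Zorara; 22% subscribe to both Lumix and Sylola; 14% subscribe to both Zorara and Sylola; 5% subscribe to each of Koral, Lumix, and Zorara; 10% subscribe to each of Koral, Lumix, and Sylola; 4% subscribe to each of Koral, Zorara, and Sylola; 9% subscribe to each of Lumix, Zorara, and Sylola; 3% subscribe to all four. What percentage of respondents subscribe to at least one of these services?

By inclusion–exclusion:
P(at least one) = 34 + 48 + 43 + 39 − 16 − 10 − 16 − 22 − 22 − 14 + 5 + 10 + 4 + 9 − 3 = 89%

89%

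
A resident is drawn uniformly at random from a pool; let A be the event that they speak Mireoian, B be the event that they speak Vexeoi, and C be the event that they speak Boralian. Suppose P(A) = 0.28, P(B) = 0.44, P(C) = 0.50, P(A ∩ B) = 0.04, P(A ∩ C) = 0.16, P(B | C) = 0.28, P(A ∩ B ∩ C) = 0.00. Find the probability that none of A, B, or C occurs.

0.12

P(B ∩ C) = P(C)·P(B|C) = 0.50 × 0.28 = 0.14
Inclusion–exclusion gives
P(A ∪ B ∪ C) = 0.28 + 0.44 + 0.50 − 0.04 − 0.16 − 0.14 + 0.00 = 0.88
P(none) = 1 − 0.88 = 0.12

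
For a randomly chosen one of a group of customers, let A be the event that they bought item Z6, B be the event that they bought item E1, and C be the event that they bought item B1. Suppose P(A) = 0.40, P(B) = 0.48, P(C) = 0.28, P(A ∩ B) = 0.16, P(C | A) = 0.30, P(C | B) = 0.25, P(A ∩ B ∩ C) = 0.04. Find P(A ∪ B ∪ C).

0.80

P(A ∩ C) = P(A)·P(C|A) = 0.40 × 0.30 = 0.12
P(B ∩ C) = P(B)·P(C|B) = 0.48 × 0.25 = 0.12
P(A ∪ B ∪ C) = 0.40 + 0.48 + 0.28 − 0.16 − 0.12 − 0.12 + 0.04 = 0.80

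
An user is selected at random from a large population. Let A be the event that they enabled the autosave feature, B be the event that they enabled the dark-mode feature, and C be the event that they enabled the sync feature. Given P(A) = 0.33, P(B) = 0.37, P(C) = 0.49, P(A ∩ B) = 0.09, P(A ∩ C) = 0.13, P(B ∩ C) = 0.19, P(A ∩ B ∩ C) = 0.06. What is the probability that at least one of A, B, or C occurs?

By inclusion-exclusion,
P(A ∪ B ∪ C) = 0.33 + 0.37 + 0.49 − 0.09 − 0.13 − 0.19 + 0.06 = 0.84

0.84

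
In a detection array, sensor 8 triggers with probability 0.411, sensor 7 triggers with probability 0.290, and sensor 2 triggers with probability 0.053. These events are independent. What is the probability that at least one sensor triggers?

0.60397407

Independence gives P(none) = ∏(1 − pᵢ).
P(none) = (1 − 0.411) × (1 − 0.290) × (1 − 0.053) = 0.589 × 0.710 × 0.947 = 0.39602593
P(at least one) = 1 − 0.39602593 = 0.60397407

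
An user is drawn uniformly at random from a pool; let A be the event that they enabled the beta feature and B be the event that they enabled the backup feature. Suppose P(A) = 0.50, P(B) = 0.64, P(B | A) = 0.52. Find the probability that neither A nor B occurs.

0.12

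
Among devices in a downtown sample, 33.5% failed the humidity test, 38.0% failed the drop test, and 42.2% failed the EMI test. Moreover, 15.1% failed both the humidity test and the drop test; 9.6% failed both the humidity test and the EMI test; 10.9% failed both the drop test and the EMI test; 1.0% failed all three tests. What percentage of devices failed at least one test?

P(≥1) = 33.5 + 38.0 + 42.2 − 15.1 − 9.6 − 10.9 + 1.0 = 79.1%

79.1%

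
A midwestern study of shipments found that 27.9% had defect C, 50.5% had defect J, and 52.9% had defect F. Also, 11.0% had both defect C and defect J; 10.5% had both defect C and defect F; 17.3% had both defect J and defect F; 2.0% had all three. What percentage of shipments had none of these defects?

5.5%

Inclusion–exclusion gives
P(union) = 27.9 + 50.5 + 52.9 − 11.0 − 10.5 − 17.3 + 2.0 = 94.5%
P(none) = 100% − 94.5% = 5.5%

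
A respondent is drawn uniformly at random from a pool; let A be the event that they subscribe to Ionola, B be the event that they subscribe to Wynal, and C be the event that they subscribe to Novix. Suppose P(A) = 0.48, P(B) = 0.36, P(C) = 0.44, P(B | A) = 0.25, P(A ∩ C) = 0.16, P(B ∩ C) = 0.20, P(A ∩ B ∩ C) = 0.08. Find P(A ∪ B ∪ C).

P(A ∩ B) = P(A)·P(B|A) = 0.48 × 0.25 = 0.12
Using inclusion–exclusion:
P(A ∪ B ∪ C) = 0.48 + 0.36 + 0.44 − 0.12 − 0.16 − 0.20 + 0.08 = 0.88

0.88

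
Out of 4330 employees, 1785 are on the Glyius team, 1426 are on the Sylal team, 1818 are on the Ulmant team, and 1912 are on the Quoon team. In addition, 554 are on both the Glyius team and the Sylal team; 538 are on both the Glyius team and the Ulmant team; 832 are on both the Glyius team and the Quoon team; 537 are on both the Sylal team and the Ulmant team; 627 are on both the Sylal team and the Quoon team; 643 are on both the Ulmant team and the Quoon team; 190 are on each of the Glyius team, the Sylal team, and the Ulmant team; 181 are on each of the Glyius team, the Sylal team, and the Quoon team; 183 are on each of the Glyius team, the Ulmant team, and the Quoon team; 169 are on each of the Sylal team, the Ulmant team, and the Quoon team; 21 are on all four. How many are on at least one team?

3912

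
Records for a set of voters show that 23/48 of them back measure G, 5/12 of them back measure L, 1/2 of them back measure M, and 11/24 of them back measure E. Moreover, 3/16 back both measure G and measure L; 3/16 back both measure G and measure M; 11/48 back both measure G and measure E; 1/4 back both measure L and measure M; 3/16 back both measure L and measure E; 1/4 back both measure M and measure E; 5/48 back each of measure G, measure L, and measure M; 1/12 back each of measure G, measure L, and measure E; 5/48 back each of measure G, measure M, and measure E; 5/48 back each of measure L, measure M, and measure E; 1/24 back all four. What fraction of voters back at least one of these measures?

Apply inclusion-exclusion:
P(at least one) = 23/48 + 5/12 + 1/2 + 11/24 − 3/16 − 3/16 − 11/48 − 1/4 − 3/16 − 1/4 + 5/48 + 1/12 + 5/48 + 5/48 − 1/24 = 11/12

11/12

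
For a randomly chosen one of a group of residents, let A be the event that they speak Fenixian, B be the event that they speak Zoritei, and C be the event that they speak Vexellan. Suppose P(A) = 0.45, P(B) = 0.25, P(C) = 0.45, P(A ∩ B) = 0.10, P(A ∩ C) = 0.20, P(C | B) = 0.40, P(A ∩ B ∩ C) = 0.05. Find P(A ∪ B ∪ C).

0.80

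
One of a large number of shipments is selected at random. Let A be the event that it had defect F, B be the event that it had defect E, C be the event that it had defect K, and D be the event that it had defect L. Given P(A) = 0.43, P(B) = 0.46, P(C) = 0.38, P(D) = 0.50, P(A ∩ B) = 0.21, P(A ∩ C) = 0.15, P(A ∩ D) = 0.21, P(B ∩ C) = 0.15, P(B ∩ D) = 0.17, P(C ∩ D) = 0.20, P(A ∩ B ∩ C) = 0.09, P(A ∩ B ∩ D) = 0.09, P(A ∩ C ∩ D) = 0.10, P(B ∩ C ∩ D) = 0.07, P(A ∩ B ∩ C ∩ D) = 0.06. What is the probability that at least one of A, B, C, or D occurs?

Inclusion–exclusion gives
P(A ∪ B ∪ C ∪ D) = 0.43 + 0.46 + 0.38 + 0.50 − 0.21 − 0.15 − 0.21 − 0.15 − 0.17 − 0.20 + 0.09 + 0.09 + 0.10 + 0.07 − 0.06 = 0.97

0.97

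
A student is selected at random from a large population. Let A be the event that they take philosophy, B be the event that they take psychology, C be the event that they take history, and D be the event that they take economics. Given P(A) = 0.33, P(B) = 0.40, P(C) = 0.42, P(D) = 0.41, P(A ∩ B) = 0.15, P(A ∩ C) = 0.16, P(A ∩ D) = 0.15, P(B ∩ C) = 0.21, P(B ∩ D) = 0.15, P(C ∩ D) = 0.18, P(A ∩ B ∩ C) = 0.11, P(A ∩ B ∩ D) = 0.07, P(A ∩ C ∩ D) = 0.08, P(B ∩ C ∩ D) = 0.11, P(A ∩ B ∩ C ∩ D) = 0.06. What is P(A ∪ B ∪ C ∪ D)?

0.87

Using inclusion–exclusion:
P(A ∪ B ∪ C ∪ D) = 0.33 + 0.40 + 0.42 + 0.41 − 0.15 − 0.16 − 0.15 − 0.21 − 0.15 − 0.18 + 0.11 + 0.07 + 0.08 + 0.11 − 0.06 = 0.87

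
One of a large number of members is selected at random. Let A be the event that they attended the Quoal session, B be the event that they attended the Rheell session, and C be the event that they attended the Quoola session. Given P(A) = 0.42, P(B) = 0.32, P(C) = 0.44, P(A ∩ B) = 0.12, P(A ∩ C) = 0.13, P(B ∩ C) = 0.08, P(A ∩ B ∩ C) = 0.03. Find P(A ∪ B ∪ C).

Apply inclusion-exclusion:
P(A ∪ B ∪ C) = 0.42 + 0.32 + 0.44 − 0.12 − 0.13 − 0.08 + 0.03 = 0.88

0.88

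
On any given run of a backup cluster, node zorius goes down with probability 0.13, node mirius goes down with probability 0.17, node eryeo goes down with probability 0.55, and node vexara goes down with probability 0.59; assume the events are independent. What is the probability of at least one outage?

0.86677255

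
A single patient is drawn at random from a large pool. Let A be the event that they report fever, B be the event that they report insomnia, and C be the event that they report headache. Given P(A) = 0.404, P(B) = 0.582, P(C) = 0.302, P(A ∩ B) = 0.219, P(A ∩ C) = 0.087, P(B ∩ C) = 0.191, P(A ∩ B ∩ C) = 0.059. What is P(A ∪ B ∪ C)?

Inclusion–exclusion gives
P(A ∪ B ∪ C) = 0.404 + 0.582 + 0.302 − 0.219 − 0.087 − 0.191 + 0.059 = 0.850

0.850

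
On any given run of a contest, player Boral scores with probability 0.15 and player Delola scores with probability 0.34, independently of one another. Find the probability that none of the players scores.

0.561

P(none) = (1 − 0.15) × (1 − 0.34) = 0.85 × 0.66 = 0.561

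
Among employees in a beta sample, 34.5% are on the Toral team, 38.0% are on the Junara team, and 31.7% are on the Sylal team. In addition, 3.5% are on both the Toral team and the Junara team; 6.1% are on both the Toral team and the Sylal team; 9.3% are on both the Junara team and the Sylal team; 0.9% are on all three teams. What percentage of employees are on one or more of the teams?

Using inclusion–exclusion:
P(union) = 34.5 + 38.0 + 31.7 − 3.5 − 6.1 − 9.3 + 0.9 = 86.2%

86.2%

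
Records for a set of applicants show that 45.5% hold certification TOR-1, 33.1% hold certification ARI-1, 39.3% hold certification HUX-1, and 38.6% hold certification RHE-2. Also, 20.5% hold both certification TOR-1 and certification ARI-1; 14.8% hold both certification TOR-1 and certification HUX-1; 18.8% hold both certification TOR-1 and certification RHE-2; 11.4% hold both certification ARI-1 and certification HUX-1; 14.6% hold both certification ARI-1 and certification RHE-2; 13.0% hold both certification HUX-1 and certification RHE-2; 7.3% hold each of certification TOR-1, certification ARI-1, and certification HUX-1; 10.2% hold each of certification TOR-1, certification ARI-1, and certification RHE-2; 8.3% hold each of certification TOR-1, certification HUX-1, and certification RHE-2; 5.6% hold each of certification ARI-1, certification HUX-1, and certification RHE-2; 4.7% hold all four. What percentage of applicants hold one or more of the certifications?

90.1%

Apply inclusion-exclusion:
P(at least one) = 45.5 + 33.1 + 39.3 + 38.6 − 20.5 − 14.8 − 18.8 − 11.4 − 14.6 − 13.0 + 7.3 + 10.2 + 8.3 + 5.6 − 4.7 = 90.1%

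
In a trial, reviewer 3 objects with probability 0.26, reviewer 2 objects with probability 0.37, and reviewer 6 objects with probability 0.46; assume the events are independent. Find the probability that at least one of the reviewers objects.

0.748252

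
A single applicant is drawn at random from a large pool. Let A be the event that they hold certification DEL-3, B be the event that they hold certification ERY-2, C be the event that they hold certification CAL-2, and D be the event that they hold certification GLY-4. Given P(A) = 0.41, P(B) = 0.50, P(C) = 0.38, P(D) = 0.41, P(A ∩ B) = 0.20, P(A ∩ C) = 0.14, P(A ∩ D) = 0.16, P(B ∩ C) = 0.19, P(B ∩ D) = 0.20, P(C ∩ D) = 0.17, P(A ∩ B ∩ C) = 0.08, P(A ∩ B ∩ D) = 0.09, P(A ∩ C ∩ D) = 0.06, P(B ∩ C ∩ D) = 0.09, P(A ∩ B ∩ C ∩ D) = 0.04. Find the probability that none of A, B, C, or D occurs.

0.08

P(A ∪ B ∪ C ∪ D) = 0.41 + 0.50 + 0.38 + 0.41 − 0.20 − 0.14 − 0.16 − 0.19 − 0.20 − 0.17 + 0.08 + 0.09 + 0.06 + 0.09 − 0.04 = 0.92
P(none) = 1 − 0.92 = 0.08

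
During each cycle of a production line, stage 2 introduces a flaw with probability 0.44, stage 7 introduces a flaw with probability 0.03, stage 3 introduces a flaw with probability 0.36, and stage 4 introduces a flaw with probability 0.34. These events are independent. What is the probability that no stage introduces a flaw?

P(none) = (1 − 0.44) × (1 − 0.03) × (1 − 0.36) × (1 − 0.34) = 0.56 × 0.97 × 0.64 × 0.66 = 0.22944768

0.22944768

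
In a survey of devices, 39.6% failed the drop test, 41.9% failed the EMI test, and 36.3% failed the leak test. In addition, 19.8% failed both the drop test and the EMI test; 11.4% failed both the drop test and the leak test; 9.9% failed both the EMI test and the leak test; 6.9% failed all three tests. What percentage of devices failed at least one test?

83.6%

P(at least one) = 39.6 + 41.9 + 36.3 − 19.8 − 11.4 − 9.9 + 6.9 = 83.6%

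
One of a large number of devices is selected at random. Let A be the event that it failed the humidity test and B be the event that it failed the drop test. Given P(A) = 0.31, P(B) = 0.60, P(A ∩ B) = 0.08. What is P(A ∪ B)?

0.83

P(A ∪ B) = 0.31 + 0.60 − 0.08 = 0.83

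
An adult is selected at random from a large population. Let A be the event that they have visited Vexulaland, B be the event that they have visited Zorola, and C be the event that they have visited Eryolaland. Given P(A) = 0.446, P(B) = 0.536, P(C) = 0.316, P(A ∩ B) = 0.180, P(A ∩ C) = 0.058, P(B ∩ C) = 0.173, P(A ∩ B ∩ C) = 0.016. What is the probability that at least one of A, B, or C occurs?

P(A ∪ B ∪ C) = 0.446 + 0.536 + 0.316 − 0.180 − 0.058 − 0.173 + 0.016 = 0.903

0.903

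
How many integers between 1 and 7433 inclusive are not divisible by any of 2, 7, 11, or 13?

2673

3716 + 1061 + 675 + 571 − 530 − 337 − 285 − 96 − 81 − 51 + 48 + 40 + 25 + 7 − 3 = 4760
7433 − 4760 = 2673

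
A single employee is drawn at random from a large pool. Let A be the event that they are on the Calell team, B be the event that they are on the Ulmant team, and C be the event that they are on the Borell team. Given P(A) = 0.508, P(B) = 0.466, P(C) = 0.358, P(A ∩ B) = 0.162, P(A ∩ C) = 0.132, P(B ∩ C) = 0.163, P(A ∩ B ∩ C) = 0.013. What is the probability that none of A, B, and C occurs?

0.112

Apply inclusion-exclusion:
P(A ∪ B ∪ C) = 0.508 + 0.466 + 0.358 − 0.162 − 0.132 − 0.163 + 0.013 = 0.888
P(none) = 1 − 0.888 = 0.112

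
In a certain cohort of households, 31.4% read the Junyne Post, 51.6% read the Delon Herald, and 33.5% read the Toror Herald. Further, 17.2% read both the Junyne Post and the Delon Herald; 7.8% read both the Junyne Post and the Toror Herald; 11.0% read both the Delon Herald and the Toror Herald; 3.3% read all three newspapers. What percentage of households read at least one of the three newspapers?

83.8%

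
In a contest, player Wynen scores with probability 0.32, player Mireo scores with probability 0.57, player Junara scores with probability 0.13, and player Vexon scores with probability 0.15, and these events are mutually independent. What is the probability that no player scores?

0.2162298

Since the events are independent, P(none) is the product of the individual non-occurrence probabilities.
P(none) = (1 − 0.32) × (1 − 0.57) × (1 − 0.13) × (1 − 0.15) = 0.68 × 0.43 × 0.87 × 0.85 = 0.2162298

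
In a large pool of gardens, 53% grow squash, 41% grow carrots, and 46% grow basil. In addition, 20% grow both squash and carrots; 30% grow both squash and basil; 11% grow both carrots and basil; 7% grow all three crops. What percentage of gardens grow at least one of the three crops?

86%

By inclusion–exclusion:
P(at least one) = 53 + 41 + 46 − 20 − 30 − 11 + 7 = 86%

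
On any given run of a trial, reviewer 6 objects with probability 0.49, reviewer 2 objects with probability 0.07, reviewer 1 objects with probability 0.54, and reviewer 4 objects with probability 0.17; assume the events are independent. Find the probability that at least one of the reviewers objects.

P(none) = (1 − 0.49) × (1 − 0.07) × (1 − 0.54) × (1 − 0.17) = 0.51 × 0.93 × 0.46 × 0.83 = 0.18108774
P(at least one) = 1 − 0.18108774 = 0.81891226

0.81891226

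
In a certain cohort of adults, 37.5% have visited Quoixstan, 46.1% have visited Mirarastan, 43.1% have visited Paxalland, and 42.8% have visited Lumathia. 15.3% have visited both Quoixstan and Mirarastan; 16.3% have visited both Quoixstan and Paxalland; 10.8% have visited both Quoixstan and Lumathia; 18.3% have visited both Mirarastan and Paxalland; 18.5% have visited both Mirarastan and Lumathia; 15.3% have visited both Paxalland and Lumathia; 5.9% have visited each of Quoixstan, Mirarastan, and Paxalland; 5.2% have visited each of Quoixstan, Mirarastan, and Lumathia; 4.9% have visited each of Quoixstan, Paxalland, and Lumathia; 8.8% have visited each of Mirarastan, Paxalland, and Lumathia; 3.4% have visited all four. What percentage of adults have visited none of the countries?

Using inclusion–exclusion:
P(≥1) = 37.5 + 46.1 + 43.1 + 42.8 − 15.3 − 16.3 − 10.8 − 18.3 − 18.5 − 15.3 + 5.9 + 5.2 + 4.9 + 8.8 − 3.4 = 96.4%
P(none) = 100% − 96.4% = 3.6%

3.6%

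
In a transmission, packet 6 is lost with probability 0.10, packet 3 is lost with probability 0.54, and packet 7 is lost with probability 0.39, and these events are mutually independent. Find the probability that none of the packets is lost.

0.25254

P(none) = (1 − 0.10) × (1 − 0.54) × (1 − 0.39) = 0.90 × 0.46 × 0.61 = 0.25254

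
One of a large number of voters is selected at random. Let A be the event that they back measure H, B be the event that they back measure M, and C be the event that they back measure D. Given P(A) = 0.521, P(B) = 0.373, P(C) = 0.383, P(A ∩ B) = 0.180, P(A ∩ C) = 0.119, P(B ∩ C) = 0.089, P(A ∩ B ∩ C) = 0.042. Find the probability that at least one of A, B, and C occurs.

0.931

Using inclusion–exclusion:
P(A ∪ B ∪ C) = 0.521 + 0.373 + 0.383 − 0.180 − 0.119 − 0.089 + 0.042 = 0.931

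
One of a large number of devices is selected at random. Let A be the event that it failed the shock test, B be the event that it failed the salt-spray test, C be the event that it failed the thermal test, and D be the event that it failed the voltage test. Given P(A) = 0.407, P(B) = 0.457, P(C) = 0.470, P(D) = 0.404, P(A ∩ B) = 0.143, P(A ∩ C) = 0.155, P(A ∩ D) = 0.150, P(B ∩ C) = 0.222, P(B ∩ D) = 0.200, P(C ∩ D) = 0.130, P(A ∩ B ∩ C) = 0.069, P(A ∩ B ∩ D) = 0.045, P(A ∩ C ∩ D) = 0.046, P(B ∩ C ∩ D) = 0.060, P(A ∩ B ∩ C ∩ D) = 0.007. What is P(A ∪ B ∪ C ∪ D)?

0.951

Apply inclusion-exclusion:
P(A ∪ B ∪ C ∪ D) = 0.407 + 0.457 + 0.470 + 0.404 − 0.143 − 0.155 − 0.150 − 0.222 − 0.200 − 0.130 + 0.069 + 0.045 + 0.046 + 0.060 − 0.007 = 0.951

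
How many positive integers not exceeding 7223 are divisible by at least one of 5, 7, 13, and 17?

2919

By inclusion-exclusion,
1444 + 1031 + 555 + 424 − 206 − 111 − 84 − 79 − 60 − 32 + 15 + 12 + 6 + 4 − 0 = 2919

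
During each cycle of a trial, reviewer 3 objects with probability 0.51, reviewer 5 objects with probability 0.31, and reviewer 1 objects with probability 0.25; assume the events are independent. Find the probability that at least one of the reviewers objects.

0.746425

Independence gives P(none) = ∏(1 − pᵢ).
P(none) = (1 − 0.51) × (1 − 0.31) × (1 − 0.25) = 0.49 × 0.69 × 0.75 = 0.253575
P(at least one) = 1 − 0.253575 = 0.746425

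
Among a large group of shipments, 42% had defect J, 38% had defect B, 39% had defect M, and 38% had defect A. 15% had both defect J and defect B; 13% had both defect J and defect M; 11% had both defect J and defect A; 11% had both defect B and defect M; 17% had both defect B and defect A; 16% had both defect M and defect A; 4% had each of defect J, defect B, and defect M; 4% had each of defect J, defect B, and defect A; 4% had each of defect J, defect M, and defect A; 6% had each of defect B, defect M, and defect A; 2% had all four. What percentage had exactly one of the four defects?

Using the inclusion–exclusion count for exactly one event:
P(exactly one) = 42 + 38 + 39 + 38 − 2·15 − 2·13 − 2·11 − 2·11 − 2·17 − 2·16 + 3·4 + 3·4 + 3·4 + 3·6 − 4·2 = 37%

37%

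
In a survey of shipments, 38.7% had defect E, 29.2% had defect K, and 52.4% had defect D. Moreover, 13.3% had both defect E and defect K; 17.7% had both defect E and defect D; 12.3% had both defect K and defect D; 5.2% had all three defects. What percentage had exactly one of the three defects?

49.3%

Using the inclusion–exclusion count for exactly one event:
P(exactly one) = 38.7 + 29.2 + 52.4 − 2·13.3 − 2·17.7 − 2·12.3 + 3·5.2 = 49.3%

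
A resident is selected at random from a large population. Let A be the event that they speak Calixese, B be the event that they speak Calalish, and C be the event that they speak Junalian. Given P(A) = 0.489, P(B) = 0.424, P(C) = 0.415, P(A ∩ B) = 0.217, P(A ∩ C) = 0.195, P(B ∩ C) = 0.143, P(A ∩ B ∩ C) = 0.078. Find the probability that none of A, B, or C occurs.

0.149

P(A ∪ B ∪ C) = 0.489 + 0.424 + 0.415 − 0.217 − 0.195 − 0.143 + 0.078 = 0.851
P(none) = 1 − 0.851 = 0.149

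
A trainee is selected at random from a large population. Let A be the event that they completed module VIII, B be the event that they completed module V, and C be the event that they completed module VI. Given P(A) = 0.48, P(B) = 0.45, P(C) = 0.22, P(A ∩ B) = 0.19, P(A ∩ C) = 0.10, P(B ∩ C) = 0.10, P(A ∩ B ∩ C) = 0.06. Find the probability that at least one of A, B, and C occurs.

0.82

By inclusion–exclusion:
P(A ∪ B ∪ C) = 0.48 + 0.45 + 0.22 − 0.19 − 0.10 − 0.10 + 0.06 = 0.82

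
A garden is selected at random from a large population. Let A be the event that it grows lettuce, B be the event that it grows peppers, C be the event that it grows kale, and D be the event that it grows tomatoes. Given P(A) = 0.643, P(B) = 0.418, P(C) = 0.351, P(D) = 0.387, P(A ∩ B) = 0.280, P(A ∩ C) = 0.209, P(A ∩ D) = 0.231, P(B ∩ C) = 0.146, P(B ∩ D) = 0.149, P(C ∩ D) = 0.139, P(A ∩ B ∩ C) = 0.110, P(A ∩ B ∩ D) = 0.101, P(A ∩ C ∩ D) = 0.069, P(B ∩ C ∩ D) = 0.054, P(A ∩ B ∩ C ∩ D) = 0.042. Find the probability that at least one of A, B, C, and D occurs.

Inclusion–exclusion gives
P(A ∪ B ∪ C ∪ D) = 0.643 + 0.418 + 0.351 + 0.387 − 0.280 − 0.209 − 0.231 − 0.146 − 0.149 − 0.139 + 0.110 + 0.101 + 0.069 + 0.054 − 0.042 = 0.937

0.937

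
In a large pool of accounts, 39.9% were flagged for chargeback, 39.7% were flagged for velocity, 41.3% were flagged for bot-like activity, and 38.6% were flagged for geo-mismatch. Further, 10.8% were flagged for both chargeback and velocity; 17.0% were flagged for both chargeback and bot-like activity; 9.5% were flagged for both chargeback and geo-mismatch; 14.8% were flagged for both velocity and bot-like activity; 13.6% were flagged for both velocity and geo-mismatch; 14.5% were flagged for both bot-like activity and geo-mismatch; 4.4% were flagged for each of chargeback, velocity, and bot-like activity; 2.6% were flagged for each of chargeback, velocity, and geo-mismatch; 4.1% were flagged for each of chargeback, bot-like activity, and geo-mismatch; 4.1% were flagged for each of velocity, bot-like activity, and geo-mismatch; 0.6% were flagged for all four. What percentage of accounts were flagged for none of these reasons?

By inclusion-exclusion,
P(union) = 39.9 + 39.7 + 41.3 + 38.6 − 10.8 − 17.0 − 9.5 − 14.8 − 13.6 − 14.5 + 4.4 + 2.6 + 4.1 + 4.1 − 0.6 = 93.9%
P(none) = 100% − 93.9% = 6.1%

6.1%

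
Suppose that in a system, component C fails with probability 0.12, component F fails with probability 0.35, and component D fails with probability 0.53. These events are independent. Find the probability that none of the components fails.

Since the events are independent, P(none) is the product of the individual non-occurrence probabilities.
P(none) = (1 − 0.12) × (1 − 0.35) × (1 − 0.53) = 0.88 × 0.65 × 0.47 = 0.26884

0.26884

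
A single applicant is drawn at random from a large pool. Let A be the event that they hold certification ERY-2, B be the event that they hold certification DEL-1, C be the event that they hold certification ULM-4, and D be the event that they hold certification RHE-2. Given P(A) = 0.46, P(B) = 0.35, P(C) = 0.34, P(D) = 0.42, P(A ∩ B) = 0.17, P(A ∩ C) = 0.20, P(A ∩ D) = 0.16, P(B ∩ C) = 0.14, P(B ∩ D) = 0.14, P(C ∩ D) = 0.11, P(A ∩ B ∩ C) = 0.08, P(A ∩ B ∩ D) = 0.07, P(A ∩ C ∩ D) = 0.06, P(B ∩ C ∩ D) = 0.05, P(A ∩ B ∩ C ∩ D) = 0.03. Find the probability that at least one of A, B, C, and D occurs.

0.88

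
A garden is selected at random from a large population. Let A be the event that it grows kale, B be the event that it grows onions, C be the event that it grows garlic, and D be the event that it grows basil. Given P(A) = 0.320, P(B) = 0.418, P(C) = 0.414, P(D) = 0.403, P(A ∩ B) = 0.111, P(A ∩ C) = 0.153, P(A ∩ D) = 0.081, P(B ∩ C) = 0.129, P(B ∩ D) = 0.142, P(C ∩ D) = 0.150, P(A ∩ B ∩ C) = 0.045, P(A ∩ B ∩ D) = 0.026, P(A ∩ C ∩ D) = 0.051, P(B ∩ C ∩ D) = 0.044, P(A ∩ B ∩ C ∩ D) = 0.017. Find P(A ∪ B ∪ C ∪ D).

0.938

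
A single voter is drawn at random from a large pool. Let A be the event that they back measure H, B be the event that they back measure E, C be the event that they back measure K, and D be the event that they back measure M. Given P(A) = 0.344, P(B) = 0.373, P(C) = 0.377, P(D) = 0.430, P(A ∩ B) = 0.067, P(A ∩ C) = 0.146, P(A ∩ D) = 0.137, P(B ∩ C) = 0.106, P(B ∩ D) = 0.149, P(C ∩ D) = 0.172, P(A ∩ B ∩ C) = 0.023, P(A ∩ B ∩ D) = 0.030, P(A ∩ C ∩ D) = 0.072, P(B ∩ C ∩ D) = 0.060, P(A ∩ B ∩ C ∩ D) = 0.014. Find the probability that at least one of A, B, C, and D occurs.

0.918

Using inclusion–exclusion:
P(A ∪ B ∪ C ∪ D) = 0.344 + 0.373 + 0.377 + 0.430 − 0.067 − 0.146 − 0.137 − 0.106 − 0.149 − 0.172 + 0.023 + 0.030 + 0.072 + 0.060 − 0.014 = 0.918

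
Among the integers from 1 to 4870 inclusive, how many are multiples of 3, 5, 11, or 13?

2690

1623 + 974 + 442 + 374 − 324 − 147 − 124 − 88 − 74 − 34 + 29 + 24 + 11 + 6 − 2 = 2690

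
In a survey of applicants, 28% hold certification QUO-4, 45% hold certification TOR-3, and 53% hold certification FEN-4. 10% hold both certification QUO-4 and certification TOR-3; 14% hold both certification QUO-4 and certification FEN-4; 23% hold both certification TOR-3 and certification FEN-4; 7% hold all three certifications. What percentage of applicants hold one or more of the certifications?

P(at least one) = 28 + 45 + 53 − 10 − 14 − 23 + 7 = 86%

86%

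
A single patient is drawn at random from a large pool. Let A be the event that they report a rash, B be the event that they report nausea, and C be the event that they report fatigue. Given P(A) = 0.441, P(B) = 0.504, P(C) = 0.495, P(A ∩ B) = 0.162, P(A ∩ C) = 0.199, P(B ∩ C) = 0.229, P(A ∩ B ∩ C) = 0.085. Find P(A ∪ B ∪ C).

0.935

Inclusion–exclusion gives
P(A ∪ B ∪ C) = 0.441 + 0.504 + 0.495 − 0.162 − 0.199 − 0.229 + 0.085 = 0.935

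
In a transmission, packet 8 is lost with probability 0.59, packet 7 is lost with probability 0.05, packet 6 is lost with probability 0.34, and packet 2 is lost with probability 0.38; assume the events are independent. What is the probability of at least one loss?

0.8406166

P(none) = (1 − 0.59) × (1 − 0.05) × (1 − 0.34) × (1 − 0.38) = 0.41 × 0.95 × 0.66 × 0.62 = 0.1593834
P(at least one) = 1 − 0.1593834 = 0.8406166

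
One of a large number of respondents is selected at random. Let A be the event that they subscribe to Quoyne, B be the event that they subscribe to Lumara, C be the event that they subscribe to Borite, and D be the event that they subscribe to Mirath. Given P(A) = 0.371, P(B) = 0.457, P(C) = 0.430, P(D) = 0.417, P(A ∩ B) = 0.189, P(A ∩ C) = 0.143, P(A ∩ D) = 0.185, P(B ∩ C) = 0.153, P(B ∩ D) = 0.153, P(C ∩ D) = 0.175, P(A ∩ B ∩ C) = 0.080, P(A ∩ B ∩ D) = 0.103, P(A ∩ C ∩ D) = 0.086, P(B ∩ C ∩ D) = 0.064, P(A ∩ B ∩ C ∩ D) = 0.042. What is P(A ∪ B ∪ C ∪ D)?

Inclusion–exclusion gives
P(A ∪ B ∪ C ∪ D) = 0.371 + 0.457 + 0.430 + 0.417 − 0.189 − 0.143 − 0.185 − 0.153 − 0.153 − 0.175 + 0.080 + 0.103 + 0.086 + 0.064 − 0.042 = 0.968

0.968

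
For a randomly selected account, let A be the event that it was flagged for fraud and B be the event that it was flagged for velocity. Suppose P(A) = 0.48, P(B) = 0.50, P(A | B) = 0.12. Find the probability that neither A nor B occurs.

0.08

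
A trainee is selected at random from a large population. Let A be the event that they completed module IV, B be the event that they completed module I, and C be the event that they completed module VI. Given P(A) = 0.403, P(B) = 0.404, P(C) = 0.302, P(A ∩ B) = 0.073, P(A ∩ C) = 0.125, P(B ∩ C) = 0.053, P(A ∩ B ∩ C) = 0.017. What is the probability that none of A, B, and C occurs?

0.125

P(A ∪ B ∪ C) = 0.403 + 0.404 + 0.302 − 0.073 − 0.125 − 0.053 + 0.017 = 0.875
P(none) = 1 − 0.875 = 0.125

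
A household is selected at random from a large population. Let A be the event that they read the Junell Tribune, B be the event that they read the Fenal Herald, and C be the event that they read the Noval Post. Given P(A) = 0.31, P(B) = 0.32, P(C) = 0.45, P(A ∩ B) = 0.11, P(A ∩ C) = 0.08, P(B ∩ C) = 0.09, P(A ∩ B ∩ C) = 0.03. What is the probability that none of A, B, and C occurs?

0.17

P(A ∪ B ∪ C) = 0.31 + 0.32 + 0.45 − 0.11 − 0.08 − 0.09 + 0.03 = 0.83
P(none) = 1 − 0.83 = 0.17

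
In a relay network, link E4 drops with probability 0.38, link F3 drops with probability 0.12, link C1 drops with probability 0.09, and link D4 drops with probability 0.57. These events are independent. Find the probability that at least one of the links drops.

0.78650672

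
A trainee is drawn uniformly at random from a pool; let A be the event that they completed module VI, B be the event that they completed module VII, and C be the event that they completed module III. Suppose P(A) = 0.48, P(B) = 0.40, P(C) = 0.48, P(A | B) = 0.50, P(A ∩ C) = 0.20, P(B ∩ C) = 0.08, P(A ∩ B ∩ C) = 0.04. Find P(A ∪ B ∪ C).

P(A ∩ B) = P(B)·P(A|B) = 0.40 × 0.50 = 0.20
P(A ∪ B ∪ C) = 0.48 + 0.40 + 0.48 − 0.20 − 0.20 − 0.08 + 0.04 = 0.92

0.92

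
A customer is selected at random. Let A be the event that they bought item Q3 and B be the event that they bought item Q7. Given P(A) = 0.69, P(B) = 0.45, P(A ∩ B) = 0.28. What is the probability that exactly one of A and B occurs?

0.58

P(exactly one) = 0.69 + 0.45 − 2·0.28 = 0.58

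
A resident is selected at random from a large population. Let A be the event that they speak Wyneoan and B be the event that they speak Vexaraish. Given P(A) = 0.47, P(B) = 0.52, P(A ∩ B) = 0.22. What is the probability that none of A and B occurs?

0.23

P(A ∪ B) = 0.47 + 0.52 − 0.22 = 0.77
P(none) = 1 − 0.77 = 0.23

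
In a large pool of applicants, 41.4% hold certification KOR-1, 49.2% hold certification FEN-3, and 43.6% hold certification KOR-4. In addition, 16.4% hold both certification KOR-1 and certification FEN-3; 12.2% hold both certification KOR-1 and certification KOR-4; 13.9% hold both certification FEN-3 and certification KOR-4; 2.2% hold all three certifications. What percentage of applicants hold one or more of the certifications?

93.9%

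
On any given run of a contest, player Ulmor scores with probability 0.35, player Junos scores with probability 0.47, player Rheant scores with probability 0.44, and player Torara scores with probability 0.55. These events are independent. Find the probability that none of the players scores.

P(none) = (1 − 0.35) × (1 − 0.47) × (1 − 0.44) × (1 − 0.55) = 0.65 × 0.53 × 0.56 × 0.45 = 0.086814

0.086814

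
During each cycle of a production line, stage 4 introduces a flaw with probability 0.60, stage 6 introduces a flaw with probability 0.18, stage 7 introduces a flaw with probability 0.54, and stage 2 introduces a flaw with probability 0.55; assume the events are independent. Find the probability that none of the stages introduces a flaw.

0.067896

Since the events are independent, P(none) is the product of the individual non-occurrence probabilities.
P(none) = (1 − 0.60) × (1 − 0.18) × (1 − 0.54) × (1 − 0.55) = 0.40 × 0.82 × 0.46 × 0.45 = 0.067896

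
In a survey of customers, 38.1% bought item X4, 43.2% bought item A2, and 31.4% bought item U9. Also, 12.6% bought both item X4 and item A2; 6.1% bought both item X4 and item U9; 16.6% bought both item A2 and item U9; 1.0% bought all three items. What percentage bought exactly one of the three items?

P(exactly one) = 38.1 + 43.2 + 31.4 − 2·12.6 − 2·6.1 − 2·16.6 + 3·1.0 = 45.1%

45.1%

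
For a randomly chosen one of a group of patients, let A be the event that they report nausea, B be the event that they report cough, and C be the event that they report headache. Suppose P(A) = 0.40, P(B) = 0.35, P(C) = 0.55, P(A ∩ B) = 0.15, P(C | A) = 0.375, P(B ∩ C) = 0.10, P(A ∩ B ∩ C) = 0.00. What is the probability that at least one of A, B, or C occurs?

P(A ∩ C) = P(A)·P(C|A) = 0.40 × 0.375 = 0.15
P(A ∪ B ∪ C) = 0.40 + 0.35 + 0.55 − 0.15 − 0.15 − 0.10 + 0.00 = 0.90

0.90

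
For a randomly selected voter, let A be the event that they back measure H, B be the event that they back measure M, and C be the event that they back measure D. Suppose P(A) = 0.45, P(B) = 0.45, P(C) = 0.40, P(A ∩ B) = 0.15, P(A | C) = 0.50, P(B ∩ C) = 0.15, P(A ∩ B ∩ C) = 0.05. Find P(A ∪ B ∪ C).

P(A ∩ C) = P(C)·P(A|C) = 0.40 × 0.50 = 0.20
Inclusion–exclusion gives
P(A ∪ B ∪ C) = 0.45 + 0.45 + 0.40 − 0.15 − 0.20 − 0.15 + 0.05 = 0.85

0.85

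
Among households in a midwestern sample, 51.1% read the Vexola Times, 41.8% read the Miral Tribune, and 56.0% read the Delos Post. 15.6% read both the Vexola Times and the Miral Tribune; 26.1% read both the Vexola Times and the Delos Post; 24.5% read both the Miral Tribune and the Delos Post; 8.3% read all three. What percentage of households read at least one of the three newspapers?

91.0%

Apply inclusion-exclusion:
P(at least one) = 51.1 + 41.8 + 56.0 − 15.6 − 26.1 − 24.5 + 8.3 = 91.0%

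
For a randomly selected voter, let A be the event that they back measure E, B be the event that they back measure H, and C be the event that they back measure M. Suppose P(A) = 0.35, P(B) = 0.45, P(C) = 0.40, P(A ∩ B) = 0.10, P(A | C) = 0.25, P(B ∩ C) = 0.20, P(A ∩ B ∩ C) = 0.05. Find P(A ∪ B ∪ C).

0.85

P(A ∩ C) = P(C)·P(A|C) = 0.40 × 0.25 = 0.10
By inclusion-exclusion,
P(A ∪ B ∪ C) = 0.35 + 0.45 + 0.40 − 0.10 − 0.10 − 0.20 + 0.05 = 0.85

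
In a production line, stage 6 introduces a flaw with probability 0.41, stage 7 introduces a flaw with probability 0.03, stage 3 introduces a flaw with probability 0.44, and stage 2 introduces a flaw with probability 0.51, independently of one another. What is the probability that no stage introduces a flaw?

0.15703912

Independence gives P(none) = ∏(1 − pᵢ).
P(none) = (1 − 0.41) × (1 − 0.03) × (1 − 0.44) × (1 − 0.51) = 0.59 × 0.97 × 0.56 × 0.49 = 0.15703912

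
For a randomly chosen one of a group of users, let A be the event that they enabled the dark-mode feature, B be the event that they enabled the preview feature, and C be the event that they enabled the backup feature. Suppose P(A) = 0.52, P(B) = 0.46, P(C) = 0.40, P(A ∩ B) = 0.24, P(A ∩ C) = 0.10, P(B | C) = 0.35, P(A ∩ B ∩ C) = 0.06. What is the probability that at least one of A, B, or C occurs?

0.96

P(B ∩ C) = P(C)·P(B|C) = 0.40 × 0.35 = 0.14
P(A ∪ B ∪ C) = 0.52 + 0.46 + 0.40 − 0.24 − 0.10 − 0.14 + 0.06 = 0.96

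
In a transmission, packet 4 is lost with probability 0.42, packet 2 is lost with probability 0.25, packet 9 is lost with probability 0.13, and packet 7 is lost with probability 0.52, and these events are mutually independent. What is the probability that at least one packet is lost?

0.818344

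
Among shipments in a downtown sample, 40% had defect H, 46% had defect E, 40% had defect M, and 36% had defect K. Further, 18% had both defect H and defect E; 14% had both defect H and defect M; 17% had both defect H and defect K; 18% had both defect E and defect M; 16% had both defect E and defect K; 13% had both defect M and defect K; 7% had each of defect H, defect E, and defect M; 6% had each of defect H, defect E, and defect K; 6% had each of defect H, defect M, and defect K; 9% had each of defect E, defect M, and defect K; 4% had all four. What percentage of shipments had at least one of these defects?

Apply inclusion-exclusion:
P(at least one) = 40 + 46 + 40 + 36 − 18 − 14 − 17 − 18 − 16 − 13 + 7 + 6 + 6 + 9 − 4 = 90%

90%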